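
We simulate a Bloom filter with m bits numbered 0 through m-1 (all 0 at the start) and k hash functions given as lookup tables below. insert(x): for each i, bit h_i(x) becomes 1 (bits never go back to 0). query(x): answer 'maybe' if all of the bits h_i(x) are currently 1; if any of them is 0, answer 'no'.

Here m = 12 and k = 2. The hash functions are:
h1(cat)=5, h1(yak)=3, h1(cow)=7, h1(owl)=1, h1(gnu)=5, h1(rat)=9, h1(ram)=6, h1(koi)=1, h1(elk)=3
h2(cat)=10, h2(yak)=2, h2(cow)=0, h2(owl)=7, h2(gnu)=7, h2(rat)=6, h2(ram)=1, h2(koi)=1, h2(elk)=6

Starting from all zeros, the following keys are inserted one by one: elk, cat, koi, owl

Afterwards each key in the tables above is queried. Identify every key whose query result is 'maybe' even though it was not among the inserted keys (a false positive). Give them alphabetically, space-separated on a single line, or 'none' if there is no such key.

Start: bits=000000000000
After insert 'elk': sets bits 3 6 -> bits=000100100000
After insert 'cat': sets bits 5 10 -> bits=000101100010
After insert 'koi': sets bits 1 -> bits=010101100010
After insert 'owl': sets bits 1 7 -> bits=010101110010
Not inserted: cow gnu ram rat yak — query each against bits=010101110010:
query cow: checks bit0=0, bit7=1 (has a 0) -> no => not a false positive
query gnu: checks bit5=1, bit7=1 (all 1) -> maybe => FALSE POSITIVE
query ram: checks bit1=1, bit6=1 (all 1) -> maybe => FALSE POSITIVE
query rat: checks bit6=1, bit9=0 (has a 0) -> no => not a false positive
query yak: checks bit2=0, bit3=1 (has a 0) -> no => not a false positive
False positives (alphabetical): gnu ram

Answer: gnu ram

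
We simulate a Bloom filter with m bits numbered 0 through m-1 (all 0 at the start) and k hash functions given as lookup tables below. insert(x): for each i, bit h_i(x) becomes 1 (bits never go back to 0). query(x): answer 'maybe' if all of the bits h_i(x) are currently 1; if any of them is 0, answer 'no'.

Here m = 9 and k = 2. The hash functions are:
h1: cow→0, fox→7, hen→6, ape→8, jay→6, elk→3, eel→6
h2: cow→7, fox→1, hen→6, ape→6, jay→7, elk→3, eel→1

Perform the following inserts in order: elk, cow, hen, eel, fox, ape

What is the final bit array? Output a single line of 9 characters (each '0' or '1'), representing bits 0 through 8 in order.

Answer: 110100111

Derivation:
Start: bits=000000000
After insert 'elk': sets bits 3 -> bits=000100000
After insert 'cow': sets bits 0 7 -> bits=100100010
After insert 'hen': sets bits 6 -> bits=100100110
After insert 'eel': sets bits 1 6 -> bits=110100110
After insert 'fox': sets bits 1 7 -> bits=110100110
After insert 'ape': sets bits 6 8 -> bits=110100111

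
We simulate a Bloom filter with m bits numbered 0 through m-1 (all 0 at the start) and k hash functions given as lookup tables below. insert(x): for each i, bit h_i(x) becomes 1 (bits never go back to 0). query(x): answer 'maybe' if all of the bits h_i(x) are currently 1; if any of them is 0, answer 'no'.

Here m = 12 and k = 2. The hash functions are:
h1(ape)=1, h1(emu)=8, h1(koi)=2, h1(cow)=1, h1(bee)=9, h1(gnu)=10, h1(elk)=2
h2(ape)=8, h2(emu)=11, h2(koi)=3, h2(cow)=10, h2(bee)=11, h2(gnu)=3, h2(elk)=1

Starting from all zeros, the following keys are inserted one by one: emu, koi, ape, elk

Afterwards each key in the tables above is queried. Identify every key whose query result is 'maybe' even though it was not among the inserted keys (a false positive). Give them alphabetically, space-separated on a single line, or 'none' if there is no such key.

Start: bits=000000000000
After insert 'emu': sets bits 8 11 -> bits=000000001001
After insert 'koi': sets bits 2 3 -> bits=001100001001
After insert 'ape': sets bits 1 8 -> bits=011100001001
After insert 'elk': sets bits 1 2 -> bits=011100001001
Not inserted: bee cow gnu — query each against bits=011100001001:
query bee: checks bit9=0, bit11=1 (has a 0) -> no => not a false positive
query cow: checks bit1=1, bit10=0 (has a 0) -> no => not a false positive
query gnu: checks bit3=1, bit10=0 (has a 0) -> no => not a false positive
False positives (alphabetical): none

Answer: none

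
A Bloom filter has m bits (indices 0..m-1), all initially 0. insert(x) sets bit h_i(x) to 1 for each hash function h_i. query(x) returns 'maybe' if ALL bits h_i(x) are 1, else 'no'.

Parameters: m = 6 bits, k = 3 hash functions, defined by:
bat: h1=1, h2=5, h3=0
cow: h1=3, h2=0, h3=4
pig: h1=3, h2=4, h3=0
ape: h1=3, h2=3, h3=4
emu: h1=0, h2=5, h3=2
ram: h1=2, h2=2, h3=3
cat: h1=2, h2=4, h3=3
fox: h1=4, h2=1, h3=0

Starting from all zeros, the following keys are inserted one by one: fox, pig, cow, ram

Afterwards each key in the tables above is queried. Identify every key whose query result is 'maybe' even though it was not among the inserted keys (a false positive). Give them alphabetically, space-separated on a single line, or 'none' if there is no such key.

Answer: ape cat

Derivation:
Start: bits=000000
After insert 'fox': sets bits 0 1 4 -> bits=110010
After insert 'pig': sets bits 0 3 4 -> bits=110110
After insert 'cow': sets bits 0 3 4 -> bits=110110
After insert 'ram': sets bits 2 3 -> bits=111110
Not inserted: ape bat cat emu — query each against bits=111110:
query ape: checks bit3=1, bit4=1 (all 1) -> maybe => FALSE POSITIVE
query bat: checks bit0=1, bit1=1, bit5=0 (has a 0) -> no => not a false positive
query cat: checks bit2=1, bit3=1, bit4=1 (all 1) -> maybe => FALSE POSITIVE
query emu: checks bit0=1, bit2=1, bit5=0 (has a 0) -> no => not a false positive
False positives (alphabetical): ape cat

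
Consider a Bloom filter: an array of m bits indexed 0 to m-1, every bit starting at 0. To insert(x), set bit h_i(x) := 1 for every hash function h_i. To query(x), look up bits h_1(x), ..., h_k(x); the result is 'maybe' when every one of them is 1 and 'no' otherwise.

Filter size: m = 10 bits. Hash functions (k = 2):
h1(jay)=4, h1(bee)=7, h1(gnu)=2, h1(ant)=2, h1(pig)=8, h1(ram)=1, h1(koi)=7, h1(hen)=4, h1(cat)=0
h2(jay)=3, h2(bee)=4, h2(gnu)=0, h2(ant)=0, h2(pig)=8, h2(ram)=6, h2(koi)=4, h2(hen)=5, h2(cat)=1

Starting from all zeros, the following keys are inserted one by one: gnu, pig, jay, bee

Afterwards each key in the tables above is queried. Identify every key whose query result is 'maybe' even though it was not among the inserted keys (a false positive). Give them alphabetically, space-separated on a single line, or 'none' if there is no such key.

Answer: ant koi

Derivation:
Start: bits=0000000000
After insert 'gnu': sets bits 0 2 -> bits=1010000000
After insert 'pig': sets bits 8 -> bits=1010000010
After insert 'jay': sets bits 3 4 -> bits=1011100010
After insert 'bee': sets bits 4 7 -> bits=1011100110
Not inserted: ant cat hen koi ram — query each against bits=1011100110:
query ant: checks bit0=1, bit2=1 (all 1) -> maybe => FALSE POSITIVE
query cat: checks bit0=1, bit1=0 (has a 0) -> no => not a false positive
query hen: checks bit4=1, bit5=0 (has a 0) -> no => not a false positive
query koi: checks bit4=1, bit7=1 (all 1) -> maybe => FALSE POSITIVE
query ram: checks bit1=0, bit6=0 (has a 0) -> no => not a false positive
False positives (alphabetical): ant koi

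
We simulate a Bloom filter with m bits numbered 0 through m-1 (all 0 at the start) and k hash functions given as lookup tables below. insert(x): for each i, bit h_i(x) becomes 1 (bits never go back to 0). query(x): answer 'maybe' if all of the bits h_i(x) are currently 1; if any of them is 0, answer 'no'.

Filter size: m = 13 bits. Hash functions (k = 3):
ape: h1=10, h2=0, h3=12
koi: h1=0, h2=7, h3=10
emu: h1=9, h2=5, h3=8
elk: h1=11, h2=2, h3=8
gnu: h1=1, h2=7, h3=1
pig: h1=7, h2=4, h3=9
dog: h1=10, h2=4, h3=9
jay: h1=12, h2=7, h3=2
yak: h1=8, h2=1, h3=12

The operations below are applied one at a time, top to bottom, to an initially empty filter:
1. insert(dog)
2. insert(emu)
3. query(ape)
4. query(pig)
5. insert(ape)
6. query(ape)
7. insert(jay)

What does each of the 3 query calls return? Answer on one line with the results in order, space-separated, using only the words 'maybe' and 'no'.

Start: bits=0000000000000
Op 1: insert dog -> sets bits 4 9 10 -> bits=0000100001100
Op 2: insert emu -> sets bits 5 8 9 -> bits=0000110011100
Op 3: query ape -> checks bit0=0, bit10=1, bit12=0 (has a 0) -> no
Op 4: query pig -> checks bit4=1, bit7=0, bit9=1 (has a 0) -> no
Op 5: insert ape -> sets bits 0 10 12 -> bits=1000110011101
Op 6: query ape -> checks bit0=1, bit10=1, bit12=1 (all 1) -> maybe
Op 7: insert jay -> sets bits 2 7 12 -> bits=1010110111101
Query results in order: no no maybe

Answer: no no maybe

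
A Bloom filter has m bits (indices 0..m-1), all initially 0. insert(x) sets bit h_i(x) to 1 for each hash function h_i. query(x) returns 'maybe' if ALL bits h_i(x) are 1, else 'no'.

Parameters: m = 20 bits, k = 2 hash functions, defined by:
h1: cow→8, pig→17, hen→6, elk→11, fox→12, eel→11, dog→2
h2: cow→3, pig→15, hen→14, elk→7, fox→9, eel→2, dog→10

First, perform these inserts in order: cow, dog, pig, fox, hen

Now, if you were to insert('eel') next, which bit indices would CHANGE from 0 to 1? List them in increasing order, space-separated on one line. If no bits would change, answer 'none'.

Start: bits=00000000000000000000
After insert 'cow': sets bits 3 8 -> bits=00010000100000000000
After insert 'dog': sets bits 2 10 -> bits=00110000101000000000
After insert 'pig': sets bits 15 17 -> bits=00110000101000010100
After insert 'fox': sets bits 9 12 -> bits=00110000111010010100
After insert 'hen': sets bits 6 14 -> bits=00110010111010110100
insert 'eel' would touch bits 2 11; currently bit2=1, bit11=0
Bits that are 0 among those (would change 0->1): 11

Answer: 11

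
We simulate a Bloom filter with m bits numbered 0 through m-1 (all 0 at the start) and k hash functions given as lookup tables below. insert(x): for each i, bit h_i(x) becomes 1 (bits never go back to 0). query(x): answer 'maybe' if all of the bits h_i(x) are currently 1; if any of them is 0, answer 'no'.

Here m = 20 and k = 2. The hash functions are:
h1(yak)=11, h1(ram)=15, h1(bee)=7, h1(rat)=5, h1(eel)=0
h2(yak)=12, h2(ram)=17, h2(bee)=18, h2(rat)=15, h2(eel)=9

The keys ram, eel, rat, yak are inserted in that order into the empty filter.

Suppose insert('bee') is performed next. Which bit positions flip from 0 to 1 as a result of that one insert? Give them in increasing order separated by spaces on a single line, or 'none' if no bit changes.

Answer: 7 18

Derivation:
Start: bits=00000000000000000000
After insert 'ram': sets bits 15 17 -> bits=00000000000000010100
After insert 'eel': sets bits 0 9 -> bits=10000000010000010100
After insert 'rat': sets bits 5 15 -> bits=10000100010000010100
After insert 'yak': sets bits 11 12 -> bits=10000100010110010100
insert 'bee' would touch bits 7 18; currently bit7=0, bit18=0
Bits that are 0 among those (would change 0->1): 7 18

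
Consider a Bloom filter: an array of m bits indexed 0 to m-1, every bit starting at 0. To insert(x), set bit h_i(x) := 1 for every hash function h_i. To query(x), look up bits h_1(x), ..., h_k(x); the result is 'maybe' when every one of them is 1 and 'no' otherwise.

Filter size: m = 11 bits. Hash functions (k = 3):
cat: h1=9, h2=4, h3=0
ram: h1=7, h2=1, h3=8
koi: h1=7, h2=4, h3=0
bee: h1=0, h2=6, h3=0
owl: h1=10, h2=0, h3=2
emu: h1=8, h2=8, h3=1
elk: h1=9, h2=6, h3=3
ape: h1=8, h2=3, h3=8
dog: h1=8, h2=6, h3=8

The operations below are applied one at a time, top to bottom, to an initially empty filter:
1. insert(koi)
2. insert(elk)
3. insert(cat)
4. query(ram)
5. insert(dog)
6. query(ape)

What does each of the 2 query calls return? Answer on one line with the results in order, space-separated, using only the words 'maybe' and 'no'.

Start: bits=00000000000
Op 1: insert koi -> sets bits 0 4 7 -> bits=10001001000
Op 2: insert elk -> sets bits 3 6 9 -> bits=10011011010
Op 3: insert cat -> sets bits 0 4 9 -> bits=10011011010
Op 4: query ram -> checks bit1=0, bit7=1, bit8=0 (has a 0) -> no
Op 5: insert dog -> sets bits 6 8 -> bits=10011011110
Op 6: query ape -> checks bit3=1, bit8=1 (all 1) -> maybe
Query results in order: no maybe

Answer: no maybe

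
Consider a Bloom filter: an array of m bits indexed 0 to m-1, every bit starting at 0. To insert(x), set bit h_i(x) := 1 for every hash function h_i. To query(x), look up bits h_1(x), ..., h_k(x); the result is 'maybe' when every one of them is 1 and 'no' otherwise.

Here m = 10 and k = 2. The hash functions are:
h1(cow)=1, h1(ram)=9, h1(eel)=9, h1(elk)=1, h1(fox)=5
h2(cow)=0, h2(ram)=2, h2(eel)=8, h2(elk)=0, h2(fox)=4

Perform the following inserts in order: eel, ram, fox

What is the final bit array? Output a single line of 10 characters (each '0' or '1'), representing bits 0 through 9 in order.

Answer: 0010110011

Derivation:
Start: bits=0000000000
After insert 'eel': sets bits 8 9 -> bits=0000000011
After insert 'ram': sets bits 2 9 -> bits=0010000011
After insert 'fox': sets bits 4 5 -> bits=0010110011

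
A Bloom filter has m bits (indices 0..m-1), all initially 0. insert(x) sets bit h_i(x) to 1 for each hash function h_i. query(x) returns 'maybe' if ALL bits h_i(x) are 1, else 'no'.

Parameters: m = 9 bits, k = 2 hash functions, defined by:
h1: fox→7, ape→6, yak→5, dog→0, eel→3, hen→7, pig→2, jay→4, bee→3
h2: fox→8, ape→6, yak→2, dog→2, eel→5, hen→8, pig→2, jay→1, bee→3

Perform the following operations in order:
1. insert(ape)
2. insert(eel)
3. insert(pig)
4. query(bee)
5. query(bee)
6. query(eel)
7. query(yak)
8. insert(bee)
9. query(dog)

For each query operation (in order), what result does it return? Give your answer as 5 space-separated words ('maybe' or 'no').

Start: bits=000000000
Op 1: insert ape -> sets bits 6 -> bits=000000100
Op 2: insert eel -> sets bits 3 5 -> bits=000101100
Op 3: insert pig -> sets bits 2 -> bits=001101100
Op 4: query bee -> checks bit3=1 (all 1) -> maybe
Op 5: query bee -> checks bit3=1 (all 1) -> maybe
Op 6: query eel -> checks bit3=1, bit5=1 (all 1) -> maybe
Op 7: query yak -> checks bit2=1, bit5=1 (all 1) -> maybe
Op 8: insert bee -> sets bits 3 -> bits=001101100
Op 9: query dog -> checks bit0=0, bit2=1 (has a 0) -> no
Query results in order: maybe maybe maybe maybe no

Answer: maybe maybe maybe maybe no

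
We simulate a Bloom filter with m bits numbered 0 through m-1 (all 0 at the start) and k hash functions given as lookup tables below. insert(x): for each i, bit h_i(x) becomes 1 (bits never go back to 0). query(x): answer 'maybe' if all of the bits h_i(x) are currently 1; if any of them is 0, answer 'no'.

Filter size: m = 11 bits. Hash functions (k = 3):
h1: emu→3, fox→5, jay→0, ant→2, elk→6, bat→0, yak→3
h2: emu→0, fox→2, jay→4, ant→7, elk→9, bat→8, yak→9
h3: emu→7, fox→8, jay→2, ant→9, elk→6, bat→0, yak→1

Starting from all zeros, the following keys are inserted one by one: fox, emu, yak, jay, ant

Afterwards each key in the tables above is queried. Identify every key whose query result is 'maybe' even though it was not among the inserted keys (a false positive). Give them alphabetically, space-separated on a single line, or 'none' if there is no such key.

Answer: bat

Derivation:
Start: bits=00000000000
After insert 'fox': sets bits 2 5 8 -> bits=00100100100
After insert 'emu': sets bits 0 3 7 -> bits=10110101100
After insert 'yak': sets bits 1 3 9 -> bits=11110101110
After insert 'jay': sets bits 0 2 4 -> bits=11111101110
After insert 'ant': sets bits 2 7 9 -> bits=11111101110
Not inserted: bat elk — query each against bits=11111101110:
query bat: checks bit0=1, bit8=1 (all 1) -> maybe => FALSE POSITIVE
query elk: checks bit6=0, bit9=1 (has a 0) -> no => not a false positive
False positives (alphabetical): bat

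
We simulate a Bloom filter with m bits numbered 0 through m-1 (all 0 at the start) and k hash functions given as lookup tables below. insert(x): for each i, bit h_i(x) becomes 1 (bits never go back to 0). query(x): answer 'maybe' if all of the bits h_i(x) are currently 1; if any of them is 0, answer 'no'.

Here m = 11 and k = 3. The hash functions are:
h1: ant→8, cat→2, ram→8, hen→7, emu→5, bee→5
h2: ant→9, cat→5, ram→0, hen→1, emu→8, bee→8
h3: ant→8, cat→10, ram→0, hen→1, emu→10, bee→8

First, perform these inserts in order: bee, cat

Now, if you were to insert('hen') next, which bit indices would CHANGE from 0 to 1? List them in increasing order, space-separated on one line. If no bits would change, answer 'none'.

Start: bits=00000000000
After insert 'bee': sets bits 5 8 -> bits=00000100100
After insert 'cat': sets bits 2 5 10 -> bits=00100100101
insert 'hen' would touch bits 1 7; currently bit1=0, bit7=0
Bits that are 0 among those (would change 0->1): 1 7

Answer: 1 7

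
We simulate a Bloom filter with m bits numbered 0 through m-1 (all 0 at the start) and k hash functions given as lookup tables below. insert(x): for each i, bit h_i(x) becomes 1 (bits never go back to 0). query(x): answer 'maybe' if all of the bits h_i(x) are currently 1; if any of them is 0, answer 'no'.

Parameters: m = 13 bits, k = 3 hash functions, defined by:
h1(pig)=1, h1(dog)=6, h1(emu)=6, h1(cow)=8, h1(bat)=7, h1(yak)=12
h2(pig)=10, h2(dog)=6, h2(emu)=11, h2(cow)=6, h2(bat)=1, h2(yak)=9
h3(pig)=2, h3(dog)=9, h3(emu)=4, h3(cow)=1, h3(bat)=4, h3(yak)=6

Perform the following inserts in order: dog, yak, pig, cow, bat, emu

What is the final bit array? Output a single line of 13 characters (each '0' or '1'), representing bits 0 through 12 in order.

Start: bits=0000000000000
After insert 'dog': sets bits 6 9 -> bits=0000001001000
After insert 'yak': sets bits 6 9 12 -> bits=0000001001001
After insert 'pig': sets bits 1 2 10 -> bits=0110001001101
After insert 'cow': sets bits 1 6 8 -> bits=0110001011101
After insert 'bat': sets bits 1 4 7 -> bits=0110101111101
After insert 'emu': sets bits 4 6 11 -> bits=0110101111111

Answer: 0110101111111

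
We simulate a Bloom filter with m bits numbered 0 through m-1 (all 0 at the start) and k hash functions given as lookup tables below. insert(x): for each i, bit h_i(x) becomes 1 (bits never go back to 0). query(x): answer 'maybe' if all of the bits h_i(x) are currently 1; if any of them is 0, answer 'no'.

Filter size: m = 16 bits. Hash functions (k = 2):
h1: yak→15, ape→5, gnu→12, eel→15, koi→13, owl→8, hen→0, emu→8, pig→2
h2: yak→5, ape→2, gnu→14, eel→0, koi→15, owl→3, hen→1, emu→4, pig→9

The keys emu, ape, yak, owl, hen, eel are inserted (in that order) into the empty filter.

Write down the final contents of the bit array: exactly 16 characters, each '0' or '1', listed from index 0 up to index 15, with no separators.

Start: bits=0000000000000000
After insert 'emu': sets bits 4 8 -> bits=0000100010000000
After insert 'ape': sets bits 2 5 -> bits=0010110010000000
After insert 'yak': sets bits 5 15 -> bits=0010110010000001
After insert 'owl': sets bits 3 8 -> bits=0011110010000001
After insert 'hen': sets bits 0 1 -> bits=1111110010000001
After insert 'eel': sets bits 0 15 -> bits=1111110010000001

Answer: 1111110010000001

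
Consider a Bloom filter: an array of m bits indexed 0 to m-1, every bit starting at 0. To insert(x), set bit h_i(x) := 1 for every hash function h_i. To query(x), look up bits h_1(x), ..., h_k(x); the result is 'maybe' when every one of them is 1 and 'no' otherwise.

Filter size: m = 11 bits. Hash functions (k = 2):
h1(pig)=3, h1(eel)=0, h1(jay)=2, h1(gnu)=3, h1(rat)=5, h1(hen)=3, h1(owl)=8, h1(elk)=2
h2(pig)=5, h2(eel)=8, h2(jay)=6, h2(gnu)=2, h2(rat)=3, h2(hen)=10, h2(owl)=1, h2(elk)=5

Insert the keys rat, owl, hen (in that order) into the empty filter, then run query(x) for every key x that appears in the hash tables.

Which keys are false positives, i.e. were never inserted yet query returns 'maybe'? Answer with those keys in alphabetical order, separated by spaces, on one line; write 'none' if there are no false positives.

Start: bits=00000000000
After insert 'rat': sets bits 3 5 -> bits=00010100000
After insert 'owl': sets bits 1 8 -> bits=01010100100
After insert 'hen': sets bits 3 10 -> bits=01010100101
Not inserted: eel elk gnu jay pig — query each against bits=01010100101:
query eel: checks bit0=0, bit8=1 (has a 0) -> no => not a false positive
query elk: checks bit2=0, bit5=1 (has a 0) -> no => not a false positive
query gnu: checks bit2=0, bit3=1 (has a 0) -> no => not a false positive
query jay: checks bit2=0, bit6=0 (has a 0) -> no => not a false positive
query pig: checks bit3=1, bit5=1 (all 1) -> maybe => FALSE POSITIVE
False positives (alphabetical): pig

Answer: pig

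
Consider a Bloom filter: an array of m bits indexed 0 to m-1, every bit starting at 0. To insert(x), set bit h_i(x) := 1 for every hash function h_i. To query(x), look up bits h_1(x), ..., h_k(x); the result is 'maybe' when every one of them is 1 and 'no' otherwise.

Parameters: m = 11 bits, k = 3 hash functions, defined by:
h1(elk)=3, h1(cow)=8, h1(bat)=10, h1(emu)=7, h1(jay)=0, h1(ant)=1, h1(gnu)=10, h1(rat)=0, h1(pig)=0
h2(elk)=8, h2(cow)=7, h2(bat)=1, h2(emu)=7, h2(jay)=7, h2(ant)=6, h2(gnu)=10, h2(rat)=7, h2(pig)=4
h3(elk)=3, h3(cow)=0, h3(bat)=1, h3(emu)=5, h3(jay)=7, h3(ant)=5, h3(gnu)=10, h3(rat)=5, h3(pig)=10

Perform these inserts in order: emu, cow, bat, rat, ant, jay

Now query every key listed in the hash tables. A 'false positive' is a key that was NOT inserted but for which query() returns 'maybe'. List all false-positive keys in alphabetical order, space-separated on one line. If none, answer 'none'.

Answer: gnu

Derivation:
Start: bits=00000000000
After insert 'emu': sets bits 5 7 -> bits=00000101000
After insert 'cow': sets bits 0 7 8 -> bits=10000101100
After insert 'bat': sets bits 1 10 -> bits=11000101101
After insert 'rat': sets bits 0 5 7 -> bits=11000101101
After insert 'ant': sets bits 1 5 6 -> bits=11000111101
After insert 'jay': sets bits 0 7 -> bits=11000111101
Not inserted: elk gnu pig — query each against bits=11000111101:
query elk: checks bit3=0, bit8=1 (has a 0) -> no => not a false positive
query gnu: checks bit10=1 (all 1) -> maybe => FALSE POSITIVE
query pig: checks bit0=1, bit4=0, bit10=1 (has a 0) -> no => not a false positive
False positives (alphabetical): gnu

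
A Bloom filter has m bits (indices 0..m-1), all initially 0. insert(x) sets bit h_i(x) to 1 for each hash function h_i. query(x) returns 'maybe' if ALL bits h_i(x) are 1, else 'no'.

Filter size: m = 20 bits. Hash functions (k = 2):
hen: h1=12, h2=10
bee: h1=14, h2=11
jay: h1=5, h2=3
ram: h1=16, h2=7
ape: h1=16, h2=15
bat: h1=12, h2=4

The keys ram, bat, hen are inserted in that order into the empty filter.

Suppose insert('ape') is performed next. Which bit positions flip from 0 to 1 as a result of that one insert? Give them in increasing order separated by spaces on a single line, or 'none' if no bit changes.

Answer: 15

Derivation:
Start: bits=00000000000000000000
After insert 'ram': sets bits 7 16 -> bits=00000001000000001000
After insert 'bat': sets bits 4 12 -> bits=00001001000010001000
After insert 'hen': sets bits 10 12 -> bits=00001001001010001000
insert 'ape' would touch bits 15 16; currently bit15=0, bit16=1
Bits that are 0 among those (would change 0->1): 15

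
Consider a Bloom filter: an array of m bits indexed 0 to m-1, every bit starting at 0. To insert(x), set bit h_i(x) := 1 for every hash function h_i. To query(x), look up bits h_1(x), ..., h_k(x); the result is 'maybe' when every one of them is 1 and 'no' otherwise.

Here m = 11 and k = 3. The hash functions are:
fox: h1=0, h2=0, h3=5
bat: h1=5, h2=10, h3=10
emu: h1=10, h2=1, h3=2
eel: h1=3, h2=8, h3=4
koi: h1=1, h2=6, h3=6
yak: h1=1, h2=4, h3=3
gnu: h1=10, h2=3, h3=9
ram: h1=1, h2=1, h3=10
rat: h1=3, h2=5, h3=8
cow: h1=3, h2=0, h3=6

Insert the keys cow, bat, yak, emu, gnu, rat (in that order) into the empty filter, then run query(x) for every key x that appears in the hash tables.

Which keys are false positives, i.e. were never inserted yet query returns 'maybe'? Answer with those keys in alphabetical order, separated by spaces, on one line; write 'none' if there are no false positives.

Answer: eel fox koi ram

Derivation:
Start: bits=00000000000
After insert 'cow': sets bits 0 3 6 -> bits=10010010000
After insert 'bat': sets bits 5 10 -> bits=10010110001
After insert 'yak': sets bits 1 3 4 -> bits=11011110001
After insert 'emu': sets bits 1 2 10 -> bits=11111110001
After insert 'gnu': sets bits 3 9 10 -> bits=11111110011
After insert 'rat': sets bits 3 5 8 -> bits=11111110111
Not inserted: eel fox koi ram — query each against bits=11111110111:
query eel: checks bit3=1, bit4=1, bit8=1 (all 1) -> maybe => FALSE POSITIVE
query fox: checks bit0=1, bit5=1 (all 1) -> maybe => FALSE POSITIVE
query koi: checks bit1=1, bit6=1 (all 1) -> maybe => FALSE POSITIVE
query ram: checks bit1=1, bit10=1 (all 1) -> maybe => FALSE POSITIVE
False positives (alphabetical): eel fox koi ram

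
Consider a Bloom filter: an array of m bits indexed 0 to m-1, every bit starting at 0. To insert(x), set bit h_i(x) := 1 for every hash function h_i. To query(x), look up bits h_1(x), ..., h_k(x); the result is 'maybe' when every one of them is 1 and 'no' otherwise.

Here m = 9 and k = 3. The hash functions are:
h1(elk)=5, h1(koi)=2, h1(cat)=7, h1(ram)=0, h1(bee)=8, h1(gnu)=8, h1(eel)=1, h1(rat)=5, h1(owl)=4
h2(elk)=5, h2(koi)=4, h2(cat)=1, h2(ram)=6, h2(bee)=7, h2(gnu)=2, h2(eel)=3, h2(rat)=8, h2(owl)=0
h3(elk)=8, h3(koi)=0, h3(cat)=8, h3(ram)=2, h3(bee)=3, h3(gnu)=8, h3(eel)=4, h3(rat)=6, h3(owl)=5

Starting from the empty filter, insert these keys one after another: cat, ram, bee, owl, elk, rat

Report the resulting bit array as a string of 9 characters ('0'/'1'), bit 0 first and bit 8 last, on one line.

Start: bits=000000000
After insert 'cat': sets bits 1 7 8 -> bits=010000011
After insert 'ram': sets bits 0 2 6 -> bits=111000111
After insert 'bee': sets bits 3 7 8 -> bits=111100111
After insert 'owl': sets bits 0 4 5 -> bits=111111111
After insert 'elk': sets bits 5 8 -> bits=111111111
After insert 'rat': sets bits 5 6 8 -> bits=111111111

Answer: 111111111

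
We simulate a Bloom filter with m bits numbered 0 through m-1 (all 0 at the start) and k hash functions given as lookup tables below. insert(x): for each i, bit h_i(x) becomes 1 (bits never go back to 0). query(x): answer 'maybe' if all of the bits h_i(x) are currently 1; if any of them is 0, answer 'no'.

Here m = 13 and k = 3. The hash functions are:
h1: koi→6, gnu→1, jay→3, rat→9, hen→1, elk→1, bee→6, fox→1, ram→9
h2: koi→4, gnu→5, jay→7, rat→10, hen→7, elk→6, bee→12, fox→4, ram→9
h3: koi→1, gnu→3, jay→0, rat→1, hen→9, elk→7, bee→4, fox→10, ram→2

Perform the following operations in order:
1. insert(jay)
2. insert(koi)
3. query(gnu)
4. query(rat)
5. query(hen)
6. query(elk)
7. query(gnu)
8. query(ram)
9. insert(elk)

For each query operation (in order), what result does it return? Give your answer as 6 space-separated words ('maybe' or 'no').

Start: bits=0000000000000
Op 1: insert jay -> sets bits 0 3 7 -> bits=1001000100000
Op 2: insert koi -> sets bits 1 4 6 -> bits=1101101100000
Op 3: query gnu -> checks bit1=1, bit3=1, bit5=0 (has a 0) -> no
Op 4: query rat -> checks bit1=1, bit9=0, bit10=0 (has a 0) -> no
Op 5: query hen -> checks bit1=1, bit7=1, bit9=0 (has a 0) -> no
Op 6: query elk -> checks bit1=1, bit6=1, bit7=1 (all 1) -> maybe
Op 7: query gnu -> checks bit1=1, bit3=1, bit5=0 (has a 0) -> no
Op 8: query ram -> checks bit2=0, bit9=0 (has a 0) -> no
Op 9: insert elk -> sets bits 1 6 7 -> bits=1101101100000
Query results in order: no no no maybe no no

Answer: no no no maybe no no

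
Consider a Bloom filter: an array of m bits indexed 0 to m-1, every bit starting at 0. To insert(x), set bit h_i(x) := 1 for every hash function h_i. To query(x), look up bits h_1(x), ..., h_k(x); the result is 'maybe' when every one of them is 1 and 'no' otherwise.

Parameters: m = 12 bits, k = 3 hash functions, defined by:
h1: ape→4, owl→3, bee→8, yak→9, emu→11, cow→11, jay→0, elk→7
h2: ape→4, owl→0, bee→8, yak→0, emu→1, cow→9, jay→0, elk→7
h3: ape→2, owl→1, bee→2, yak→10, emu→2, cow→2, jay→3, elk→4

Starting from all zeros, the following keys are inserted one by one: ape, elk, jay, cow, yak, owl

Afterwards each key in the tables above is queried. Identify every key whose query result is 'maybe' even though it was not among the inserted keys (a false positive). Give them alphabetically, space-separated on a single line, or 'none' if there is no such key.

Answer: emu

Derivation:
Start: bits=000000000000
After insert 'ape': sets bits 2 4 -> bits=001010000000
After insert 'elk': sets bits 4 7 -> bits=001010010000
After insert 'jay': sets bits 0 3 -> bits=101110010000
After insert 'cow': sets bits 2 9 11 -> bits=101110010101
After insert 'yak': sets bits 0 9 10 -> bits=101110010111
After insert 'owl': sets bits 0 1 3 -> bits=111110010111
Not inserted: bee emu — query each against bits=111110010111:
query bee: checks bit2=1, bit8=0 (has a 0) -> no => not a false positive
query emu: checks bit1=1, bit2=1, bit11=1 (all 1) -> maybe => FALSE POSITIVE
False positives (alphabetical): emu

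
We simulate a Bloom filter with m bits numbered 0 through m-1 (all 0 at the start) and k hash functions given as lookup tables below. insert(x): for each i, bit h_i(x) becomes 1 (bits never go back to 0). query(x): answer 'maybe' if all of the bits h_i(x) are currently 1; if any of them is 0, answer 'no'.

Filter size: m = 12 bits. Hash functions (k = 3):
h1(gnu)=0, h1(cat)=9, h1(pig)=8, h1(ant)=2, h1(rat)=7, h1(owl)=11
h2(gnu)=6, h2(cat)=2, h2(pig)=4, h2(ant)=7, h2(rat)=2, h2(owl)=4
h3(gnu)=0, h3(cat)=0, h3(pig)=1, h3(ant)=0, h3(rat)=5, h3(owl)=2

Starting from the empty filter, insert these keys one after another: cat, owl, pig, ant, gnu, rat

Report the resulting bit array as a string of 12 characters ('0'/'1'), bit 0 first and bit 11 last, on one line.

Answer: 111011111101

Derivation:
Start: bits=000000000000
After insert 'cat': sets bits 0 2 9 -> bits=101000000100
After insert 'owl': sets bits 2 4 11 -> bits=101010000101
After insert 'pig': sets bits 1 4 8 -> bits=111010001101
After insert 'ant': sets bits 0 2 7 -> bits=111010011101
After insert 'gnu': sets bits 0 6 -> bits=111010111101
After insert 'rat': sets bits 2 5 7 -> bits=111011111101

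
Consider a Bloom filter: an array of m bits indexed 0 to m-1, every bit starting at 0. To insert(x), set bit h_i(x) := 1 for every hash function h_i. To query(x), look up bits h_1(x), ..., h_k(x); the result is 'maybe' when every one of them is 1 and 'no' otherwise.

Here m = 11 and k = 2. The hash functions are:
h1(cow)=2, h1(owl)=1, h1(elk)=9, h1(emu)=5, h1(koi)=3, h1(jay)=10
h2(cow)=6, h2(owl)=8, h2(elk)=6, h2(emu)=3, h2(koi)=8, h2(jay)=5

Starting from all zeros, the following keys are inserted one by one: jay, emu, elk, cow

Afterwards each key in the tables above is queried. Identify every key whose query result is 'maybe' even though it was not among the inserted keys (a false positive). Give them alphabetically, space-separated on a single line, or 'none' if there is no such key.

Start: bits=00000000000
After insert 'jay': sets bits 5 10 -> bits=00000100001
After insert 'emu': sets bits 3 5 -> bits=00010100001
After insert 'elk': sets bits 6 9 -> bits=00010110011
After insert 'cow': sets bits 2 6 -> bits=00110110011
Not inserted: koi owl — query each against bits=00110110011:
query koi: checks bit3=1, bit8=0 (has a 0) -> no => not a false positive
query owl: checks bit1=0, bit8=0 (has a 0) -> no => not a false positive
False positives (alphabetical): none

Answer: none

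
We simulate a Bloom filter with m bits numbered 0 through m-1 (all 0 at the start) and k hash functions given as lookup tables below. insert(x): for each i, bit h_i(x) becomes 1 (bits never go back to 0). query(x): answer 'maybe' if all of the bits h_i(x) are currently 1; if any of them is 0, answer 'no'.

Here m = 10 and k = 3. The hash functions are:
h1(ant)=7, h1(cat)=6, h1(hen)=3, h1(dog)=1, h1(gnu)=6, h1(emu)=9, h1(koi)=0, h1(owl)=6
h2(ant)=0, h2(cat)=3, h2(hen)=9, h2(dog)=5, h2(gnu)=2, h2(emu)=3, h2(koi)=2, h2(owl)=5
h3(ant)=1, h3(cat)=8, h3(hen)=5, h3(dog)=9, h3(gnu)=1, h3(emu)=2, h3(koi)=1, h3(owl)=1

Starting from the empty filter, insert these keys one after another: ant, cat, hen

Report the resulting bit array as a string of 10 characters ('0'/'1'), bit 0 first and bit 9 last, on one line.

Start: bits=0000000000
After insert 'ant': sets bits 0 1 7 -> bits=1100000100
After insert 'cat': sets bits 3 6 8 -> bits=1101001110
After insert 'hen': sets bits 3 5 9 -> bits=1101011111

Answer: 1101011111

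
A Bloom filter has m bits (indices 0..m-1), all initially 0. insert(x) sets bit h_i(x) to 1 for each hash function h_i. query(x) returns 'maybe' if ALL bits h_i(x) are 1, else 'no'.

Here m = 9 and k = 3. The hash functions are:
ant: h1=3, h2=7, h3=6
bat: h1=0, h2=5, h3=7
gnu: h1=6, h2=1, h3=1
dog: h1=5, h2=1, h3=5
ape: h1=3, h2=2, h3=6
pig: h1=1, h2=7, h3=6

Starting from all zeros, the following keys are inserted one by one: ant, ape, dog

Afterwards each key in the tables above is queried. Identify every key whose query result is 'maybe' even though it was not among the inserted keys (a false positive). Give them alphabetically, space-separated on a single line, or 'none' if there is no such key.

Start: bits=000000000
After insert 'ant': sets bits 3 6 7 -> bits=000100110
After insert 'ape': sets bits 2 3 6 -> bits=001100110
After insert 'dog': sets bits 1 5 -> bits=011101110
Not inserted: bat gnu pig — query each against bits=011101110:
query bat: checks bit0=0, bit5=1, bit7=1 (has a 0) -> no => not a false positive
query gnu: checks bit1=1, bit6=1 (all 1) -> maybe => FALSE POSITIVE
query pig: checks bit1=1, bit6=1, bit7=1 (all 1) -> maybe => FALSE POSITIVE
False positives (alphabetical): gnu pig

Answer: gnu pig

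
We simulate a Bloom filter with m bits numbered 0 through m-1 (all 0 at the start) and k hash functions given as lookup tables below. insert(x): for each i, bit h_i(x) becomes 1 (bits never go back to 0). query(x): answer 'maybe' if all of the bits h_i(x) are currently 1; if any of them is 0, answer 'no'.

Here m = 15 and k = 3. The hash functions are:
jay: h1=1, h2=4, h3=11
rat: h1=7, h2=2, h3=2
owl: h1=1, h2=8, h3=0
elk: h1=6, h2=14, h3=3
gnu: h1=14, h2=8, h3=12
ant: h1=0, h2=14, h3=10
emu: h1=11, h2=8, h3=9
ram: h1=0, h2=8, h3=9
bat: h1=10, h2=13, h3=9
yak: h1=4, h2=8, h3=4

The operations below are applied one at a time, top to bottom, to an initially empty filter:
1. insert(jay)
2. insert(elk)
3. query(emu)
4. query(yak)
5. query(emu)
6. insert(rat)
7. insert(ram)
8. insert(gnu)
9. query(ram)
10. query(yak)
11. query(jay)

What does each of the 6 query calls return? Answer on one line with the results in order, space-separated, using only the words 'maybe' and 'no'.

Start: bits=000000000000000
Op 1: insert jay -> sets bits 1 4 11 -> bits=010010000001000
Op 2: insert elk -> sets bits 3 6 14 -> bits=010110100001001
Op 3: query emu -> checks bit8=0, bit9=0, bit11=1 (has a 0) -> no
Op 4: query yak -> checks bit4=1, bit8=0 (has a 0) -> no
Op 5: query emu -> checks bit8=0, bit9=0, bit11=1 (has a 0) -> no
Op 6: insert rat -> sets bits 2 7 -> bits=011110110001001
Op 7: insert ram -> sets bits 0 8 9 -> bits=111110111101001
Op 8: insert gnu -> sets bits 8 12 14 -> bits=111110111101101
Op 9: query ram -> checks bit0=1, bit8=1, bit9=1 (all 1) -> maybe
Op 10: query yak -> checks bit4=1, bit8=1 (all 1) -> maybe
Op 11: query jay -> checks bit1=1, bit4=1, bit11=1 (all 1) -> maybe
Query results in order: no no no maybe maybe maybe

Answer: no no no maybe maybe maybe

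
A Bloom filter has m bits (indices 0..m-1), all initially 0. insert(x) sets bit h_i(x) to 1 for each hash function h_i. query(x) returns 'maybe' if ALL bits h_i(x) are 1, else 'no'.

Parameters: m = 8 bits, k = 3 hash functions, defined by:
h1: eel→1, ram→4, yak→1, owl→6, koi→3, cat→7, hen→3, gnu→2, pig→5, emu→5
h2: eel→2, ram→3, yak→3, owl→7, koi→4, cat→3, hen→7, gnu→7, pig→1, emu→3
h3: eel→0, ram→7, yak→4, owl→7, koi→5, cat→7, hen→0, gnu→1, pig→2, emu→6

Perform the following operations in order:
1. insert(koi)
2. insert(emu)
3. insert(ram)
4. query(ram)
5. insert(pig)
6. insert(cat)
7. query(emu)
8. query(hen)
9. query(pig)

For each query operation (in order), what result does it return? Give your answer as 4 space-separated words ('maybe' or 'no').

Start: bits=00000000
Op 1: insert koi -> sets bits 3 4 5 -> bits=00011100
Op 2: insert emu -> sets bits 3 5 6 -> bits=00011110
Op 3: insert ram -> sets bits 3 4 7 -> bits=00011111
Op 4: query ram -> checks bit3=1, bit4=1, bit7=1 (all 1) -> maybe
Op 5: insert pig -> sets bits 1 2 5 -> bits=01111111
Op 6: insert cat -> sets bits 3 7 -> bits=01111111
Op 7: query emu -> checks bit3=1, bit5=1, bit6=1 (all 1) -> maybe
Op 8: query hen -> checks bit0=0, bit3=1, bit7=1 (has a 0) -> no
Op 9: query pig -> checks bit1=1, bit2=1, bit5=1 (all 1) -> maybe
Query results in order: maybe maybe no maybe

Answer: maybe maybe no maybe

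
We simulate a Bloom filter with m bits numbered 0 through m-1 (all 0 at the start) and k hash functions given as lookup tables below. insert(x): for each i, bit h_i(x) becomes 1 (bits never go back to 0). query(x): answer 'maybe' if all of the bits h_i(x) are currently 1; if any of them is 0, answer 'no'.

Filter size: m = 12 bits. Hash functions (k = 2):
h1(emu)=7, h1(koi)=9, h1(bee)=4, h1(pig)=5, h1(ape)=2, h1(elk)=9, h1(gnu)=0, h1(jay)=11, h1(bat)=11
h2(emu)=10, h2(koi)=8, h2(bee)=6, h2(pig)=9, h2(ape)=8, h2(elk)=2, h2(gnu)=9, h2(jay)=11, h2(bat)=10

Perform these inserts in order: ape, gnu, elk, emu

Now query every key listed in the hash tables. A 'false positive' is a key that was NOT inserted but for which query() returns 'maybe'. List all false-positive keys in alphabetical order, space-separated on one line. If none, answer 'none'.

Answer: koi

Derivation:
Start: bits=000000000000
After insert 'ape': sets bits 2 8 -> bits=001000001000
After insert 'gnu': sets bits 0 9 -> bits=101000001100
After insert 'elk': sets bits 2 9 -> bits=101000001100
After insert 'emu': sets bits 7 10 -> bits=101000011110
Not inserted: bat bee jay koi pig — query each against bits=101000011110:
query bat: checks bit10=1, bit11=0 (has a 0) -> no => not a false positive
query bee: checks bit4=0, bit6=0 (has a 0) -> no => not a false positive
query jay: checks bit11=0 (has a 0) -> no => not a false positive
query koi: checks bit8=1, bit9=1 (all 1) -> maybe => FALSE POSITIVE
query pig: checks bit5=0, bit9=1 (has a 0) -> no => not a false positive
False positives (alphabetical): koi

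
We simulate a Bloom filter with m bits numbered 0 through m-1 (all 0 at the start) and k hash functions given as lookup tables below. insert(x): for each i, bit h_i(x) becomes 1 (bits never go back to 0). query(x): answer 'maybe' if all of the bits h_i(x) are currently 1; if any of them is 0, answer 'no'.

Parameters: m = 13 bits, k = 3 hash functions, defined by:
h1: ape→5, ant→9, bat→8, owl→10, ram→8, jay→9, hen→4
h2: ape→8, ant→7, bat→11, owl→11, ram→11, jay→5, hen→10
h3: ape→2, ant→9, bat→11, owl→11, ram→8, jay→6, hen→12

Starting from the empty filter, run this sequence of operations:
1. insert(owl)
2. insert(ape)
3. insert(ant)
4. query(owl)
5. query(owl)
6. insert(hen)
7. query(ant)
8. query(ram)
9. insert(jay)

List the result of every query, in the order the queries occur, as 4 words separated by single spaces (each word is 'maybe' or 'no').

Answer: maybe maybe maybe maybe

Derivation:
Start: bits=0000000000000
Op 1: insert owl -> sets bits 10 11 -> bits=0000000000110
Op 2: insert ape -> sets bits 2 5 8 -> bits=0010010010110
Op 3: insert ant -> sets bits 7 9 -> bits=0010010111110
Op 4: query owl -> checks bit10=1, bit11=1 (all 1) -> maybe
Op 5: query owl -> checks bit10=1, bit11=1 (all 1) -> maybe
Op 6: insert hen -> sets bits 4 10 12 -> bits=0010110111111
Op 7: query ant -> checks bit7=1, bit9=1 (all 1) -> maybe
Op 8: query ram -> checks bit8=1, bit11=1 (all 1) -> maybe
Op 9: insert jay -> sets bits 5 6 9 -> bits=0010111111111
Query results in order: maybe maybe maybe maybe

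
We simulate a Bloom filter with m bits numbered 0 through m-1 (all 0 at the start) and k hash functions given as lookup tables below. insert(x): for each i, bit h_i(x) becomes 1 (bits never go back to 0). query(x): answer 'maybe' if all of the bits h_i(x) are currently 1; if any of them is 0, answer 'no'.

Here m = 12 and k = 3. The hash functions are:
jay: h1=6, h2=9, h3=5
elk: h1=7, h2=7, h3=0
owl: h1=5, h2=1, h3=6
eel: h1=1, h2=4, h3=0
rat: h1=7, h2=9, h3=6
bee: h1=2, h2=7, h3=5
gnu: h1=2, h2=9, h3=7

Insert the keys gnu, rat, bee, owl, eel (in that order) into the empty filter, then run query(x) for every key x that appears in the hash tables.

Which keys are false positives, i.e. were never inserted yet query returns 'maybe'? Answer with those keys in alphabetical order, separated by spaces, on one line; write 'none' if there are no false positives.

Start: bits=000000000000
After insert 'gnu': sets bits 2 7 9 -> bits=001000010100
After insert 'rat': sets bits 6 7 9 -> bits=001000110100
After insert 'bee': sets bits 2 5 7 -> bits=001001110100
After insert 'owl': sets bits 1 5 6 -> bits=011001110100
After insert 'eel': sets bits 0 1 4 -> bits=111011110100
Not inserted: elk jay — query each against bits=111011110100:
query elk: checks bit0=1, bit7=1 (all 1) -> maybe => FALSE POSITIVE
query jay: checks bit5=1, bit6=1, bit9=1 (all 1) -> maybe => FALSE POSITIVE
False positives (alphabetical): elk jay

Answer: elk jay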